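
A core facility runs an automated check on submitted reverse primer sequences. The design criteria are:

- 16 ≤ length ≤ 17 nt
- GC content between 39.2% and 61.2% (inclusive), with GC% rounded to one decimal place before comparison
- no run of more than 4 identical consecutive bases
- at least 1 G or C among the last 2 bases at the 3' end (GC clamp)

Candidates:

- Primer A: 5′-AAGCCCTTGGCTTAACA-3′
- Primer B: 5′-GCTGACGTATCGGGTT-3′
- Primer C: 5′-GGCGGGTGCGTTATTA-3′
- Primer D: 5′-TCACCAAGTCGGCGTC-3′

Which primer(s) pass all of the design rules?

Primer A only.

Primer A (17 nt, A=5 T=4 G=3 C=5): length 17 ✓; GC 8/17 = 47.1% ✓; longest run = 3 ✓; 3' end CA has 1 G/C ✓ — passes.
Primer B (16 nt, A=2 T=5 G=6 C=3): length 16 ✓; GC 9/16 = 56.3% ✓; longest run = 3 ✓; 3' end TT has 0 G/C, need ≥1 ✗ — fails.
Primer C (16 nt, A=2 T=5 G=7 C=2): length 16 ✓; GC 9/16 = 56.3% ✓; longest run = 3 ✓; 3' end TA has 0 G/C, need ≥1 ✗ — fails.
Primer D (16 nt, A=3 T=3 G=4 C=6): length 16 ✓; GC 10/16 = 62.5%, outside 39.2–61.2% ✗; longest run = 2 ✓; 3' end TC has 1 G/C ✓ — fails.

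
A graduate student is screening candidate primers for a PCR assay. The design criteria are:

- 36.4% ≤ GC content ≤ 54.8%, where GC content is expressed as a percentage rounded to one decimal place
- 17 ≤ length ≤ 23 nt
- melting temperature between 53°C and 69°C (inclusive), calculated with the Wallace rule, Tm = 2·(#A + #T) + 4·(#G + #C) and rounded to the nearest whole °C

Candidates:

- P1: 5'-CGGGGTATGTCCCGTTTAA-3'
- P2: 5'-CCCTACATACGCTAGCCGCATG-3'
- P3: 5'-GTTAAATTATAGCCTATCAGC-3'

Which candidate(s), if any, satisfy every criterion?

P1 (19 nt, A=3 T=6 G=6 C=4): GC 10/19 = 52.6% ✓; length 19 ✓; Tm = 2·9 + 4·10 = 58°C ✓ — passes.
P2 (22 nt, A=5 T=4 G=4 C=9): GC 13/22 = 59.1%, outside 36.4–54.8% ✗; length 22 ✓; Tm = 2·9 + 4·13 = 70°C, outside 53–69°C ✗ — fails.
P3 (21 nt, A=7 T=7 G=3 C=4): GC 7/21 = 33.3%, outside 36.4–54.8% ✗; length 21 ✓; Tm = 2·14 + 4·7 = 56°C ✓ — fails.

P1 only.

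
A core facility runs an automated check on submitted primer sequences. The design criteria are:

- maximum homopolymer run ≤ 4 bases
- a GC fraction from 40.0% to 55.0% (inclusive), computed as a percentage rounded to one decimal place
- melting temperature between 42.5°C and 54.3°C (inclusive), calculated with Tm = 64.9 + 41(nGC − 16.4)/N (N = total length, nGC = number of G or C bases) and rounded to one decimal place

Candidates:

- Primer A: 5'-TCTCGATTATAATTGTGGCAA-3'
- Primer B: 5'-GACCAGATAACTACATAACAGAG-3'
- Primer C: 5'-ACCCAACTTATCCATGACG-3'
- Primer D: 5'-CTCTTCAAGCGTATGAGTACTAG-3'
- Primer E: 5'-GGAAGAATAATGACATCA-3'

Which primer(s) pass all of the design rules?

Primer C and Primer D.

Primer A (21 nt, A=6 T=8 G=4 C=3): longest run = 2 ✓; GC 7/21 = 33.3%, outside 40.0–55.0% ✗; Tm = 64.9 + 41·(7 − 16.4)/21 = 46.5°C ✓ — fails.
Primer B (23 nt, A=11 T=3 G=4 C=5): longest run = 2 ✓; GC 9/23 = 39.1%, outside 40.0–55.0% ✗; Tm = 64.9 + 41·(9 − 16.4)/23 = 51.7°C ✓ — fails.
Primer C (19 nt, A=6 T=4 G=2 C=7): longest run = 3 ✓; GC 9/19 = 47.4% ✓; Tm = 64.9 + 41·(9 − 16.4)/19 = 48.9°C ✓ — passes.
Primer D (23 nt, A=6 T=7 G=5 C=5): longest run = 2 ✓; GC 10/23 = 43.5% ✓; Tm = 64.9 + 41·(10 − 16.4)/23 = 53.5°C ✓ — passes.
Primer E (18 nt, A=9 T=3 G=4 C=2): longest run = 2 ✓; GC 6/18 = 33.3%, outside 40.0–55.0% ✗; Tm = 64.9 + 41·(6 − 16.4)/18 = 41.2°C, outside 42.5–54.3°C ✗ — fails.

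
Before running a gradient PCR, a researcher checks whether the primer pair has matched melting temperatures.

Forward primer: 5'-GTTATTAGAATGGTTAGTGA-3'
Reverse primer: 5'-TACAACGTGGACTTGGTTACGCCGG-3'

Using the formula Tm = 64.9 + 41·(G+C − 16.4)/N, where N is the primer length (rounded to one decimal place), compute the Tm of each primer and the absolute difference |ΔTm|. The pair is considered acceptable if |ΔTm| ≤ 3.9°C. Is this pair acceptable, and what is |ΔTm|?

|ΔTm| = 17.4°C; the pair is not acceptable.

Forward: G+C = 6, N = 20 → Tm = 64.9 + 41·(6 − 16.4)/20 = 43.6°C.
Reverse: G+C = 14, N = 25 → Tm = 64.9 + 41·(14 − 16.4)/25 = 61.0°C.
|ΔTm| = |43.6 − 61.0| = 17.4°C, > 3.9°C.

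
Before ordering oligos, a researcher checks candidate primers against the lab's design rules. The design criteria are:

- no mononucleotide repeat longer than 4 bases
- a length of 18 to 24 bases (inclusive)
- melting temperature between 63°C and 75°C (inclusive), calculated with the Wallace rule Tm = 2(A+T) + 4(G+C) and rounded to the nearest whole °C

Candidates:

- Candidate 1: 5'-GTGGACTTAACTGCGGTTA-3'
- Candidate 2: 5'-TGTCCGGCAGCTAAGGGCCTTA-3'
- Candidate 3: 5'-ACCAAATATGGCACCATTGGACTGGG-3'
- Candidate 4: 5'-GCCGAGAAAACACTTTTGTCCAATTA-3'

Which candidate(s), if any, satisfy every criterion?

Candidate 1 (19 nt, A=4 T=6 G=6 C=3): longest run = 2 ✓; length 19 ✓; Tm = 2·10 + 4·9 = 56°C, outside 63–75°C ✗ — fails.
Candidate 2 (22 nt, A=4 T=5 G=7 C=6): longest run = 3 ✓; length 22 ✓; Tm = 2·9 + 4·13 = 70°C ✓ — passes.
Candidate 3 (26 nt, A=8 T=5 G=7 C=6): longest run = 3 ✓; length 26, outside 18–24 ✗; Tm = 2·13 + 4·13 = 78°C, outside 63–75°C ✗ — fails.
Candidate 4 (26 nt, A=9 T=7 G=4 C=6): longest run = 4 ✓; length 26, outside 18–24 ✗; Tm = 2·16 + 4·10 = 72°C ✓ — fails.

Candidate 2 only.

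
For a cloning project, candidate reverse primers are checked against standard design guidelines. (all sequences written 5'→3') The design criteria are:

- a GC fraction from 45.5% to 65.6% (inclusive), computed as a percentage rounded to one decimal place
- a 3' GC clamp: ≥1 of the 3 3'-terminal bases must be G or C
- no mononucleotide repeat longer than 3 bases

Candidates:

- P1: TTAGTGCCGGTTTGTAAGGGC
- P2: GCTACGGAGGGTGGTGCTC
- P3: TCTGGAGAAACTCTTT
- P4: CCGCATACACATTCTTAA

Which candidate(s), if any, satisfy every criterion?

P1 only.

P1 (21 nt, A=3 T=7 G=8 C=3): GC 11/21 = 52.4% ✓; 3' end GGC has 3 G/C ✓; longest run = 3 ✓ — passes.
P2 (19 nt, A=2 T=4 G=9 C=4): GC 13/19 = 68.4%, outside 45.5–65.6% ✗; 3' end CTC has 2 G/C ✓; longest run = 3 ✓ — fails.
P3 (16 nt, A=4 T=6 G=3 C=3): GC 6/16 = 37.5%, outside 45.5–65.6% ✗; 3' end TTT has 0 G/C, need ≥1 ✗; longest run = 3 ✓ — fails.
P4 (18 nt, A=6 T=5 G=1 C=6): GC 7/18 = 38.9%, outside 45.5–65.6% ✗; 3' end TAA has 0 G/C, need ≥1 ✗; longest run = 2 ✓ — fails.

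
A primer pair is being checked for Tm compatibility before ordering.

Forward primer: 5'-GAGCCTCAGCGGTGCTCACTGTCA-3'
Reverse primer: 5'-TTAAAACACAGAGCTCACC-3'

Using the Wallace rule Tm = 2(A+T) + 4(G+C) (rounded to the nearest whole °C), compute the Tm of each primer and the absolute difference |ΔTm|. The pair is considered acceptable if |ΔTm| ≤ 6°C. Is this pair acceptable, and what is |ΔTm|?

Forward: A=4 T=5 G=7 C=8 → Tm = 2·9 + 4·15 = 78°C.
Reverse: A=8 T=3 G=2 C=6 → Tm = 2·11 + 4·8 = 54°C.
|ΔTm| = |78 − 54| = 24°C, > 6°C.

|ΔTm| = 24°C; the pair is not acceptable.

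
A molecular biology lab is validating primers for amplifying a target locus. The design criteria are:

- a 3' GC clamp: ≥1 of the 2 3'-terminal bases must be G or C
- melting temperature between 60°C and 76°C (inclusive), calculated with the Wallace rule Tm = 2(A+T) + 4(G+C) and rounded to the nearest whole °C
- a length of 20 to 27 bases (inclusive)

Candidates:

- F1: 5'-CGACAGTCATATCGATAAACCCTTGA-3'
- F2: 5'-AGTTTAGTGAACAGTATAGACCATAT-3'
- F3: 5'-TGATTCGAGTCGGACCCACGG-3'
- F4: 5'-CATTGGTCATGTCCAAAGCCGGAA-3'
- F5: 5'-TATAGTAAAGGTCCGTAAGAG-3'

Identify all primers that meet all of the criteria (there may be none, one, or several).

F1 (26 nt, A=9 T=6 G=4 C=7): 3' end GA has 1 G/C ✓; Tm = 2·15 + 4·11 = 74°C ✓; length 26 ✓ — passes.
F2 (26 nt, A=10 T=8 G=5 C=3): 3' end AT has 0 G/C, need ≥1 ✗; Tm = 2·18 + 4·8 = 68°C ✓; length 26 ✓ — fails.
F3 (21 nt, A=4 T=4 G=7 C=6): 3' end GG has 2 G/C ✓; Tm = 2·8 + 4·13 = 68°C ✓; length 21 ✓ — passes.
F4 (24 nt, A=7 T=5 G=6 C=6): 3' end AA has 0 G/C, need ≥1 ✗; Tm = 2·12 + 4·12 = 72°C ✓; length 24 ✓ — fails.
F5 (21 nt, A=8 T=5 G=6 C=2): 3' end AG has 1 G/C ✓; Tm = 2·13 + 4·8 = 58°C, outside 60–76°C ✗; length 21 ✓ — fails.

F1 and F3.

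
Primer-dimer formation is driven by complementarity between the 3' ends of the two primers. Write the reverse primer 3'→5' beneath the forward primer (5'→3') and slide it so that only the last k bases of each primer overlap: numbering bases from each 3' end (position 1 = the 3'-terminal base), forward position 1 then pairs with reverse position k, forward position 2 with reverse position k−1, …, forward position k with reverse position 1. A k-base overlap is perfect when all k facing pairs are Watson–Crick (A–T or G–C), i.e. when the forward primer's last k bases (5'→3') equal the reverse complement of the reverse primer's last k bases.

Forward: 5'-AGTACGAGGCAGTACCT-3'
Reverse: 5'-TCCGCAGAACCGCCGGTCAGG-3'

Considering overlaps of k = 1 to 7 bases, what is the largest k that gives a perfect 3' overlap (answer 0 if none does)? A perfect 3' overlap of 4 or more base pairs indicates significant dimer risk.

Longest perfect overlap: 3 complementary base pairs; below the dimer-risk threshold (threshold 4).

Last 7 bases (5'→3') — forward …AGTACCT, reverse …GGTCAGG.
Reverse complement of the reverse primer's last 7 bases: CCTGACC; its first k bases are the reverse complement of the reverse primer's last k bases, so a perfect k-base overlap needs the forward primer's last k bases to equal them.
Comparing (forward last k vs required): k=1: T vs C ✗; k=2: CT vs CC ✗; k=3: CCT vs CCT ✓; k=4: ACCT vs CCTG ✗; k=5: TACCT vs CCTGA ✗; k=6: GTACCT vs CCTGAC ✗; k=7: AGTACCT vs CCTGACC ✗.
Only k = 3 is perfect, so the longest perfect 3' overlap is 3.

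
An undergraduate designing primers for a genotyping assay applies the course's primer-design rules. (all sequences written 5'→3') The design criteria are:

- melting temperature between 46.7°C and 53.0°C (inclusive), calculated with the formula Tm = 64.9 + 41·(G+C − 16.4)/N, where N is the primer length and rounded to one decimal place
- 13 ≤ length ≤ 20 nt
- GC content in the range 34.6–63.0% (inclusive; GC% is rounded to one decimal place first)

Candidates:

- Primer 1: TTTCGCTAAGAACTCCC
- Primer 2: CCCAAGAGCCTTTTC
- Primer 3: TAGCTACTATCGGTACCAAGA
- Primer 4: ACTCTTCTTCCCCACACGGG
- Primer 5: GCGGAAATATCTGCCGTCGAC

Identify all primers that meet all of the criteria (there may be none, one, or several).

Primer 1 (17 nt, A=4 T=5 G=2 C=6): Tm = 64.9 + 41·(8 − 16.4)/17 = 44.6°C, outside 46.7–53.0°C ✗; length 17 ✓; GC 8/17 = 47.1% ✓ — fails.
Primer 2 (15 nt, A=3 T=4 G=2 C=6): Tm = 64.9 + 41·(8 − 16.4)/15 = 41.9°C, outside 46.7–53.0°C ✗; length 15 ✓; GC 8/15 = 53.3% ✓ — fails.
Primer 3 (21 nt, A=7 T=5 G=4 C=5): Tm = 64.9 + 41·(9 − 16.4)/21 = 50.5°C ✓; length 21, outside 13–20 ✗; GC 9/21 = 42.9% ✓ — fails.
Primer 4 (20 nt, A=3 T=5 G=3 C=9): Tm = 64.9 + 41·(12 − 16.4)/20 = 55.9°C, outside 46.7–53.0°C ✗; length 20 ✓; GC 12/20 = 60.0% ✓ — fails.
Primer 5 (21 nt, A=5 T=4 G=6 C=6): Tm = 64.9 + 41·(12 − 16.4)/21 = 56.3°C, outside 46.7–53.0°C ✗; length 21, outside 13–20 ✗; GC 12/21 = 57.1% ✓ — fails.

None of the candidates satisfy all criteria.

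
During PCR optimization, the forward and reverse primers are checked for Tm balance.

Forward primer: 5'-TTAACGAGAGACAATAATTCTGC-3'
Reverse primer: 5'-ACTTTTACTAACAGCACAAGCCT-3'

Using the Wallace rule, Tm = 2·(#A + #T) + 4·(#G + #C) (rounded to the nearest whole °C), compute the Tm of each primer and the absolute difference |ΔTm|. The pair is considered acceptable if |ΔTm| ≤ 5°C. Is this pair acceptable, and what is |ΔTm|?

|ΔTm| = 2°C; the pair is acceptable.

Forward: A=9 T=6 G=4 C=4 → Tm = 2·15 + 4·8 = 62°C.
Reverse: A=8 T=6 G=2 C=7 → Tm = 2·14 + 4·9 = 64°C.
|ΔTm| = |62 − 64| = 2°C, ≤ 5°C.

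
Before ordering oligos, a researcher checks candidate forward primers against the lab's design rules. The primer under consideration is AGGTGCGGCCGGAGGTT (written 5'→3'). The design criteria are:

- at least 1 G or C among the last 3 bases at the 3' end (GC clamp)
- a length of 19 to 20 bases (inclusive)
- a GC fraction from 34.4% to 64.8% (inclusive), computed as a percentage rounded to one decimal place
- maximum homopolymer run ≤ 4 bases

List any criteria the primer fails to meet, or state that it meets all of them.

Base counts: A=2, T=3, G=9, C=3 (length 17).
GC clamp: 3' end GTT has 1 G/C ✓
length: length 17, outside 19–20 ✗
GC content: GC 12/17 = 70.6%, outside 34.4–64.8% ✗
homopolymer run: longest run = 2 ✓

Fails: length, GC content.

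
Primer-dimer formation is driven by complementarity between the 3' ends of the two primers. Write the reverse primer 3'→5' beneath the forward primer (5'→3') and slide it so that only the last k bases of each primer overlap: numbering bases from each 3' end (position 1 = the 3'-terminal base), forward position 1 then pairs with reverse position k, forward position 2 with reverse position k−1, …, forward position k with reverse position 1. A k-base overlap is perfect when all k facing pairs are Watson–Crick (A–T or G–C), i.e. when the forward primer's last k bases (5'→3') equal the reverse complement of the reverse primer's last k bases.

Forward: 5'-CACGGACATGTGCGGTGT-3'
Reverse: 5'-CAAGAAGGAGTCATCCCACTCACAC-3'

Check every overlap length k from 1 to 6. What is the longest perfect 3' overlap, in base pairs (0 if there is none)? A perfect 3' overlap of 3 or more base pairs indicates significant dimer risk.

Last 6 bases (5'→3') — forward …CGGTGT, reverse …TCACAC.
Reverse complement of the reverse primer's last 6 bases: GTGTGA; its first k bases are the reverse complement of the reverse primer's last k bases, so a perfect k-base overlap needs the forward primer's last k bases to equal them.
Comparing (forward last k vs required): k=1: T vs G ✗; k=2: GT vs GT ✓; k=3: TGT vs GTG ✗; k=4: GTGT vs GTGT ✓; k=5: GGTGT vs GTGTG ✗; k=6: CGGTGT vs GTGTGA ✗.
Perfect overlaps at k = 2, 4; the largest is 4.

Longest perfect overlap: 4 complementary base pairs; significant dimer risk (threshold 3).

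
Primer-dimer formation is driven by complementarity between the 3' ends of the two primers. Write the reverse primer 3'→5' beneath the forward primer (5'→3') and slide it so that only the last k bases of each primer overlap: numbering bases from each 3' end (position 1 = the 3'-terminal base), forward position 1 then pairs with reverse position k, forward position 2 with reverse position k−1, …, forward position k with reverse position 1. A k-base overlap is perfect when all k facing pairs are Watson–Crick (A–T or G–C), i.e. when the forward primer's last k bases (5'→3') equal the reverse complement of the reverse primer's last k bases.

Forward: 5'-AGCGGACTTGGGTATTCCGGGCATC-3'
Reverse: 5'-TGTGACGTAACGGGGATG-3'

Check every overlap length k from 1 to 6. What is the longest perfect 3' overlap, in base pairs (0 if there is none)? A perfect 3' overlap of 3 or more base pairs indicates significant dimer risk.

Last 6 bases (5'→3') — forward …GGCATC, reverse …GGGATG.
Reverse complement of the reverse primer's last 6 bases: CATCCC; its first k bases are the reverse complement of the reverse primer's last k bases, so a perfect k-base overlap needs the forward primer's last k bases to equal them.
Comparing (forward last k vs required): k=1: C vs C ✓; k=2: TC vs CA ✗; k=3: ATC vs CAT ✗; k=4: CATC vs CATC ✓; k=5: GCATC vs CATCC ✗; k=6: GGCATC vs CATCCC ✗.
Perfect overlaps at k = 1, 4; the largest is 4.

Longest perfect overlap: 4 complementary base pairs; significant dimer risk (threshold 3).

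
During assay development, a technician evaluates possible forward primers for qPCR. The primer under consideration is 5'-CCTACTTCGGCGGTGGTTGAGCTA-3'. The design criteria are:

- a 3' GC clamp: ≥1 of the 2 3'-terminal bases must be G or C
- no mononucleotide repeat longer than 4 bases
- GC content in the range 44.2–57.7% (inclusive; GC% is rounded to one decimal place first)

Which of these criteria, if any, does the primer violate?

Fails: GC clamp, GC content.

Base counts: A=3, T=7, G=8, C=6 (length 24).
GC clamp: 3' end TA has 0 G/C, need ≥1 ✗
homopolymer run: longest run = 2 ✓
GC content: GC 14/24 = 58.3%, outside 44.2–57.7% ✗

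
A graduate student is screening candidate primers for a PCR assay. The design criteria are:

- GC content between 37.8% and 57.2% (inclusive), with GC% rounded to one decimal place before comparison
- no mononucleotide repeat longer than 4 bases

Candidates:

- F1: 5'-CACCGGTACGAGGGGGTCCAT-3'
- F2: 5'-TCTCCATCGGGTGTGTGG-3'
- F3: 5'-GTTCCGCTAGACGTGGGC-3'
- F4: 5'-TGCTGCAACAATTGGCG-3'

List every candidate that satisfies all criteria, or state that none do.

F1 (21 nt, A=4 T=3 G=8 C=6): GC 14/21 = 66.7%, outside 37.8–57.2% ✗; longest run = 5, exceeds 4 ✗ — fails.
F2 (18 nt, A=1 T=6 G=7 C=4): GC 11/18 = 61.1%, outside 37.8–57.2% ✗; longest run = 3 ✓ — fails.
F3 (18 nt, A=2 T=4 G=7 C=5): GC 12/18 = 66.7%, outside 37.8–57.2% ✗; longest run = 3 ✓ — fails.
F4 (17 nt, A=4 T=4 G=5 C=4): GC 9/17 = 52.9% ✓; longest run = 2 ✓ — passes.

F4 only.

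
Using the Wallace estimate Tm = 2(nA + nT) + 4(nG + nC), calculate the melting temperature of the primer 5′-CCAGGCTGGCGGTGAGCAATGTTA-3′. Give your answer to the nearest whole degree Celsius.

Base counts: A=5, T=5, G=9, C=5 (length 24).
Tm = 2·(5+5) + 4·(9+5) = 2·10 + 4·14 = 20 + 56 = 76°C.

76°C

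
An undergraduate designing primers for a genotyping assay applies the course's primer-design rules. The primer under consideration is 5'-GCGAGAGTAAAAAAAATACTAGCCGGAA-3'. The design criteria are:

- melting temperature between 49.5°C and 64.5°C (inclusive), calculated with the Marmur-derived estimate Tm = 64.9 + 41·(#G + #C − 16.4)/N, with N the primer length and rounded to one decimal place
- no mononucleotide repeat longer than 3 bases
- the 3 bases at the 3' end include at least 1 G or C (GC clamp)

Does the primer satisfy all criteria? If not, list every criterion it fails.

Base counts: A=14, T=3, G=7, C=4 (length 28).
Tm: Tm = 64.9 + 41·(11 − 16.4)/28 = 57.0°C ✓
homopolymer run: longest run = 8, exceeds 3 ✗
GC clamp: 3' end GAA has 1 G/C ✓

Fails: homopolymer run.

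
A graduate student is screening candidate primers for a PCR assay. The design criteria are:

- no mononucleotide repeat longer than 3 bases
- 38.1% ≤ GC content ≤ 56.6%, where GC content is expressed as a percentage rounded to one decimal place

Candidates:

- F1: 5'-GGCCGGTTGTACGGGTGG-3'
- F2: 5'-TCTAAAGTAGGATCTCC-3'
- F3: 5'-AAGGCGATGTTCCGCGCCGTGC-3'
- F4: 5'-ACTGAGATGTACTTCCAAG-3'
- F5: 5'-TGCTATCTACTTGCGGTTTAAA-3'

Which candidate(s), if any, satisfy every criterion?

F2 and F4.

F1 (18 nt, A=1 T=4 G=10 C=3): longest run = 3 ✓; GC 13/18 = 72.2%, outside 38.1–56.6% ✗ — fails.
F2 (17 nt, A=5 T=5 G=3 C=4): longest run = 3 ✓; GC 7/17 = 41.2% ✓ — passes.
F3 (22 nt, A=3 T=4 G=8 C=7): longest run = 2 ✓; GC 15/22 = 68.2%, outside 38.1–56.6% ✗ — fails.
F4 (19 nt, A=6 T=5 G=4 C=4): longest run = 2 ✓; GC 8/19 = 42.1% ✓ — passes.
F5 (22 nt, A=5 T=9 G=4 C=4): longest run = 3 ✓; GC 8/22 = 36.4%, outside 38.1–56.6% ✗ — fails.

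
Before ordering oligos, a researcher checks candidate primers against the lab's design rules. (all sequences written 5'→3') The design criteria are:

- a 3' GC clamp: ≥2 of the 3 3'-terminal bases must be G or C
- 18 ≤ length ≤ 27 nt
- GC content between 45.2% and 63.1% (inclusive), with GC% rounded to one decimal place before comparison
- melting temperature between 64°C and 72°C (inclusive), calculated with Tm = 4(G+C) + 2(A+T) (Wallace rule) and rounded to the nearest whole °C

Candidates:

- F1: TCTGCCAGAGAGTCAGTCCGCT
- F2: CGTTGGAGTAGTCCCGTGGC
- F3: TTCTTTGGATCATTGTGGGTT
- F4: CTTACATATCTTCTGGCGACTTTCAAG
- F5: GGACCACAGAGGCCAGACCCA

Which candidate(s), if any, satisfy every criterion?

F1 only.

F1 (22 nt, A=4 T=5 G=6 C=7): 3' end GCT has 2 G/C ✓; length 22 ✓; GC 13/22 = 59.1% ✓; Tm = 2·9 + 4·13 = 70°C ✓ — passes.
F2 (20 nt, A=2 T=5 G=8 C=5): 3' end GGC has 3 G/C ✓; length 20 ✓; GC 13/20 = 65.0%, outside 45.2–63.1% ✗; Tm = 2·7 + 4·13 = 66°C ✓ — fails.
F3 (21 nt, A=2 T=11 G=6 C=2): 3' end GTT has 1 G/C, need ≥2 ✗; length 21 ✓; GC 8/21 = 38.1%, outside 45.2–63.1% ✗; Tm = 2·13 + 4·8 = 58°C, outside 64–72°C ✗ — fails.
F4 (27 nt, A=6 T=10 G=4 C=7): 3' end AAG has 1 G/C, need ≥2 ✗; length 27 ✓; GC 11/27 = 40.7%, outside 45.2–63.1% ✗; Tm = 2·16 + 4·11 = 76°C, outside 64–72°C ✗ — fails.
F5 (21 nt, A=7 T=0 G=6 C=8): 3' end CCA has 2 G/C ✓; length 21 ✓; GC 14/21 = 66.7%, outside 45.2–63.1% ✗; Tm = 2·7 + 4·14 = 70°C ✓ — fails.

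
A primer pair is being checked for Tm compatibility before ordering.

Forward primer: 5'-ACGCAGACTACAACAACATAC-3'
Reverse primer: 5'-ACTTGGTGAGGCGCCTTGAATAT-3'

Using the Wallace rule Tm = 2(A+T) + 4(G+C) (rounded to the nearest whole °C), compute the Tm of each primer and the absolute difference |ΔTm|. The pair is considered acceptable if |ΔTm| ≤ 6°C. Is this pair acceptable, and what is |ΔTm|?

|ΔTm| = 8°C; the pair is not acceptable.

Forward: A=10 T=2 G=2 C=7 → Tm = 2·12 + 4·9 = 60°C.
Reverse: A=5 T=7 G=7 C=4 → Tm = 2·12 + 4·11 = 68°C.
|ΔTm| = |60 − 68| = 8°C, > 6°C.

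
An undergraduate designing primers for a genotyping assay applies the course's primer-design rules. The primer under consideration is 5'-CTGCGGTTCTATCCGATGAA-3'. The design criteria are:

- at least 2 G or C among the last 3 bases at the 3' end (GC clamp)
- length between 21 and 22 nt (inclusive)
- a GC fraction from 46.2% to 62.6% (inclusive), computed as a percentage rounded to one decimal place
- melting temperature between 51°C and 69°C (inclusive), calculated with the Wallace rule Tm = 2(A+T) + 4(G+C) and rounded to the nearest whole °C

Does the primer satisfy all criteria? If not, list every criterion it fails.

Fails: GC clamp, length.

Base counts: A=4, T=6, G=5, C=5 (length 20).
GC clamp: 3' end GAA has 1 G/C, need ≥2 ✗
length: length 20, outside 21–22 ✗
GC content: GC 10/20 = 50.0% ✓
Tm: Tm = 2·10 + 4·10 = 60°C ✓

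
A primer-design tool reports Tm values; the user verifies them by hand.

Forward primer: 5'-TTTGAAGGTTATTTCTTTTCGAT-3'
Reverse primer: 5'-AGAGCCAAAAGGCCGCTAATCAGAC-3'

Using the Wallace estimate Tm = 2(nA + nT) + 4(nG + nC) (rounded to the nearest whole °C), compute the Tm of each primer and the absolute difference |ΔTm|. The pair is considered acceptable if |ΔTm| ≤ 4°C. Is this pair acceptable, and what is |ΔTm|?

|ΔTm| = 18°C; the pair is not acceptable.

Forward: A=4 T=13 G=4 C=2 → Tm = 2·17 + 4·6 = 58°C.
Reverse: A=10 T=2 G=6 C=7 → Tm = 2·12 + 4·13 = 76°C.
|ΔTm| = |58 − 76| = 18°C, > 4°C.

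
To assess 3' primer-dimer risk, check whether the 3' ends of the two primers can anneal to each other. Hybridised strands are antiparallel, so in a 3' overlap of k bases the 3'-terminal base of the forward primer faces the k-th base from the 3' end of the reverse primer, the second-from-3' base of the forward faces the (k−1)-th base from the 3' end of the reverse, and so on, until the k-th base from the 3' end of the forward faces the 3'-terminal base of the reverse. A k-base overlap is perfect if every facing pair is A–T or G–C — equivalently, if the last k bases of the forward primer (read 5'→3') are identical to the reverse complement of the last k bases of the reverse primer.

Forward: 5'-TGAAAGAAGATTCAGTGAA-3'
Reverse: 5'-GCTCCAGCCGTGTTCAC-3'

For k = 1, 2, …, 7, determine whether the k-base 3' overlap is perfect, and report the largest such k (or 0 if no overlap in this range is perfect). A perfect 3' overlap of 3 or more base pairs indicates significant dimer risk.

Last 7 bases (5'→3') — forward …CAGTGAA, reverse …TGTTCAC.
Reverse complement of the reverse primer's last 7 bases: GTGAACA; its first k bases are the reverse complement of the reverse primer's last k bases, so a perfect k-base overlap needs the forward primer's last k bases to equal them.
Comparing (forward last k vs required): k=1: A vs G ✗; k=2: AA vs GT ✗; k=3: GAA vs GTG ✗; k=4: TGAA vs GTGA ✗; k=5: GTGAA vs GTGAA ✓; k=6: AGTGAA vs GTGAAC ✗; k=7: CAGTGAA vs GTGAACA ✗.
Only k = 5 is perfect, so the longest perfect 3' overlap is 5.

Longest perfect overlap: 5 complementary base pairs; significant dimer risk (threshold 3).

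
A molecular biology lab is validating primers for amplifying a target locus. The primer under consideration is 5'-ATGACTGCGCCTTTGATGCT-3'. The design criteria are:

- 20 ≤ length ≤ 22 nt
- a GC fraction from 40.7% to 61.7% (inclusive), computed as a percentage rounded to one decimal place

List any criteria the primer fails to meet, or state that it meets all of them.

Meets all criteria.

Base counts: A=3, T=7, G=5, C=5 (length 20).
length: length 20 ✓
GC content: GC 10/20 = 50.0% ✓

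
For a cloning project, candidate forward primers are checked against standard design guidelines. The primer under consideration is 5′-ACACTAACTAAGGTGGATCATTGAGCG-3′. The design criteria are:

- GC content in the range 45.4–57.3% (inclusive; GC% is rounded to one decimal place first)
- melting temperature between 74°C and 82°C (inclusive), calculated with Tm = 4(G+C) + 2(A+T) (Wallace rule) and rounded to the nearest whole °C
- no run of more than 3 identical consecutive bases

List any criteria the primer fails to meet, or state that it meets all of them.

Fails: GC content.

Base counts: A=9, T=6, G=7, C=5 (length 27).
GC content: GC 12/27 = 44.4%, outside 45.4–57.3% ✗
Tm: Tm = 2·15 + 4·12 = 78°C ✓
homopolymer run: longest run = 2 ✓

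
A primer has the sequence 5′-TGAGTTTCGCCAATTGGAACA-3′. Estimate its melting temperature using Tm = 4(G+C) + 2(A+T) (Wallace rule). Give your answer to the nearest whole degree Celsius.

60°C

Base counts: A=6, T=6, G=5, C=4 (length 21).
Tm = 2·(6+6) + 4·(5+4) = 2·12 + 4·9 = 24 + 36 = 60°C.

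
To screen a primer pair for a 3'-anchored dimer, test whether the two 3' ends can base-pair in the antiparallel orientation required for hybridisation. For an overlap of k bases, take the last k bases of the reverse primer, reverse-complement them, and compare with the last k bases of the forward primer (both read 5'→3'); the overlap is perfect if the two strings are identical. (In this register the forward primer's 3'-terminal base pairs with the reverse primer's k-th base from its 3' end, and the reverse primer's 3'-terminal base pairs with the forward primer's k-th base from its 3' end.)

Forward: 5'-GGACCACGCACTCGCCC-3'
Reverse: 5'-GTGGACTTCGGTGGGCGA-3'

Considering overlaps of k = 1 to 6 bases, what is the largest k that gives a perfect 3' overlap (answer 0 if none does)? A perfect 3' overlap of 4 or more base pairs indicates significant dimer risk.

Longest perfect overlap: 6 complementary base pairs; significant dimer risk (threshold 4).

Last 6 bases (5'→3') — forward …TCGCCC, reverse …GGGCGA.
Reverse complement of the reverse primer's last 6 bases: TCGCCC; its first k bases are the reverse complement of the reverse primer's last k bases, so a perfect k-base overlap needs the forward primer's last k bases to equal them.
Comparing (forward last k vs required): k=1: C vs T ✗; k=2: CC vs TC ✗; k=3: CCC vs TCG ✗; k=4: GCCC vs TCGC ✗; k=5: CGCCC vs TCGCC ✗; k=6: TCGCCC vs TCGCCC ✓.
Only k = 6 is perfect, so the longest perfect 3' overlap is 6.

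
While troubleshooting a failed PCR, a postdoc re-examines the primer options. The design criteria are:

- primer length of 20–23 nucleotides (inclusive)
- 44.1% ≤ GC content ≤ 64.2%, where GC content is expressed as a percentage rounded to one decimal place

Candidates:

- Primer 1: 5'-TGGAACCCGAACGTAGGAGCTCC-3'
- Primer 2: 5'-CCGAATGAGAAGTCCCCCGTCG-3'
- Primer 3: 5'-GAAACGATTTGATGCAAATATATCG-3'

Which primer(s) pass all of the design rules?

Primer 1 (23 nt, A=6 T=3 G=7 C=7): length 23 ✓; GC 14/23 = 60.9% ✓ — passes.
Primer 2 (22 nt, A=5 T=3 G=6 C=8): length 22 ✓; GC 14/22 = 63.6% ✓ — passes.
Primer 3 (25 nt, A=10 T=7 G=5 C=3): length 25, outside 20–23 ✗; GC 8/25 = 32.0%, outside 44.1–64.2% ✗ — fails.

Primer 1 and Primer 2.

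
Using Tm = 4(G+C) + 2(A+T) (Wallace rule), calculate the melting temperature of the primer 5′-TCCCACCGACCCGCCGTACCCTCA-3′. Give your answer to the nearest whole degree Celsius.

82°C

Base counts: A=4, T=3, G=3, C=14 (length 24).
Tm = 2·(4+3) + 4·(3+14) = 2·7 + 4·17 = 14 + 68 = 82°C.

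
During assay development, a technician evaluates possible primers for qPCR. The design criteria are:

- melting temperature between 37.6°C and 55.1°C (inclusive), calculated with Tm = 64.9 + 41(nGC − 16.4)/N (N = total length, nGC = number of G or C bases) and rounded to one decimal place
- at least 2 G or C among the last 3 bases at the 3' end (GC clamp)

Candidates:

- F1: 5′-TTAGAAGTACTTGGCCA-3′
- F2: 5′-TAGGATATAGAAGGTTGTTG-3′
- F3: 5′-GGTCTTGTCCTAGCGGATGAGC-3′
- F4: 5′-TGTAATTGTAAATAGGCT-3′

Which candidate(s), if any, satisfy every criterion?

F1 and F4.

F1 (17 nt, A=5 T=5 G=4 C=3): Tm = 64.9 + 41·(7 − 16.4)/17 = 42.2°C ✓; 3' end CCA has 2 G/C ✓ — passes.
F2 (20 nt, A=6 T=7 G=7 C=0): Tm = 64.9 + 41·(7 − 16.4)/20 = 45.6°C ✓; 3' end TTG has 1 G/C, need ≥2 ✗ — fails.
F3 (22 nt, A=3 T=6 G=8 C=5): Tm = 64.9 + 41·(13 − 16.4)/22 = 58.6°C, outside 37.6–55.1°C ✗; 3' end AGC has 2 G/C ✓ — fails.
F4 (18 nt, A=6 T=7 G=4 C=1): Tm = 64.9 + 41·(5 − 16.4)/18 = 38.9°C ✓; 3' end GCT has 2 G/C ✓ — passes.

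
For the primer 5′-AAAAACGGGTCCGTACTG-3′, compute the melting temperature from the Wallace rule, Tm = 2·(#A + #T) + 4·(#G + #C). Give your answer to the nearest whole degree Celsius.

Base counts: A=6, T=3, G=5, C=4 (length 18).
Tm = 2·(6+3) + 4·(5+4) = 2·9 + 4·9 = 18 + 36 = 54°C.

54°C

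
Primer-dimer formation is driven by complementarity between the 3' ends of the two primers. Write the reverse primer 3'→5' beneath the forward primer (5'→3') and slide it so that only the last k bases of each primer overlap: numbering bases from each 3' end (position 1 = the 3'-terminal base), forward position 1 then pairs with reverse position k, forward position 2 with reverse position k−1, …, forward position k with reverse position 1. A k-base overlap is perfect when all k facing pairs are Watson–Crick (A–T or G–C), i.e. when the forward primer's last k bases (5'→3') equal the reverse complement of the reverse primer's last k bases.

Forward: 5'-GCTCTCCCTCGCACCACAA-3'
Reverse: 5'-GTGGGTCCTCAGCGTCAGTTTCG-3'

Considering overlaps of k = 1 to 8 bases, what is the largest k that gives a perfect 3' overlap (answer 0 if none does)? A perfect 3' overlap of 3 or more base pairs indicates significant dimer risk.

Longest perfect overlap: 0 complementary base pairs; below the dimer-risk threshold (threshold 3).

Last 8 bases (5'→3') — forward …CACCACAA, reverse …CAGTTTCG.
Reverse complement of the reverse primer's last 8 bases: CGAAACTG; its first k bases are the reverse complement of the reverse primer's last k bases, so a perfect k-base overlap needs the forward primer's last k bases to equal them.
Comparing (forward last k vs required): k=1: A vs C ✗; k=2: AA vs CG ✗; k=3: CAA vs CGA ✗; k=4: ACAA vs CGAA ✗; k=5: CACAA vs CGAAA ✗; k=6: CCACAA vs CGAAAC ✗; k=7: ACCACAA vs CGAAACT ✗; k=8: CACCACAA vs CGAAACTG ✗.
No overlap length from 1 to 8 is perfect, so the longest perfect 3' overlap is 0.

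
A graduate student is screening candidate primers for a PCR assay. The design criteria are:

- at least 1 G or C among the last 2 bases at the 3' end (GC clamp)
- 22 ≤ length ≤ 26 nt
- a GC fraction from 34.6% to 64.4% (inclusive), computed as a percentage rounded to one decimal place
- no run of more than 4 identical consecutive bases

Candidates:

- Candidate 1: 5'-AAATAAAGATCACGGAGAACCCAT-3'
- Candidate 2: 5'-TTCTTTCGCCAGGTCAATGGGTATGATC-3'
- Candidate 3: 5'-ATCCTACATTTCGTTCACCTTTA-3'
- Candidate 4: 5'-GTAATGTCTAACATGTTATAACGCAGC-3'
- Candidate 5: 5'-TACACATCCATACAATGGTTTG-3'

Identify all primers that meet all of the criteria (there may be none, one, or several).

Candidate 1 (24 nt, A=12 T=3 G=4 C=5): 3' end AT has 0 G/C, need ≥1 ✗; length 24 ✓; GC 9/24 = 37.5% ✓; longest run = 3 ✓ — fails.
Candidate 2 (28 nt, A=5 T=10 G=7 C=6): 3' end TC has 1 G/C ✓; length 28, outside 22–26 ✗; GC 13/28 = 46.4% ✓; longest run = 3 ✓ — fails.
Candidate 3 (23 nt, A=5 T=10 G=1 C=7): 3' end TA has 0 G/C, need ≥1 ✗; length 23 ✓; GC 8/23 = 34.8% ✓; longest run = 3 ✓ — fails.
Candidate 4 (27 nt, A=9 T=8 G=5 C=5): 3' end GC has 2 G/C ✓; length 27, outside 22–26 ✗; GC 10/27 = 37.0% ✓; longest run = 2 ✓ — fails.
Candidate 5 (22 nt, A=7 T=7 G=3 C=5): 3' end TG has 1 G/C ✓; length 22 ✓; GC 8/22 = 36.4% ✓; longest run = 3 ✓ — passes.

Candidate 5 only.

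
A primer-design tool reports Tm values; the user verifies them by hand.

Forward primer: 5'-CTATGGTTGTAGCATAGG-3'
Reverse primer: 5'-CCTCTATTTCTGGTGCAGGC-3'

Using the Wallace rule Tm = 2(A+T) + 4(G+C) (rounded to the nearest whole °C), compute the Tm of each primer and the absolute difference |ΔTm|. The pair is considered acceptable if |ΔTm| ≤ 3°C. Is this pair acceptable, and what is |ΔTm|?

|ΔTm| = 10°C; the pair is not acceptable.

Forward: A=4 T=6 G=6 C=2 → Tm = 2·10 + 4·8 = 52°C.
Reverse: A=2 T=7 G=5 C=6 → Tm = 2·9 + 4·11 = 62°C.
|ΔTm| = |52 − 62| = 10°C, > 3°C.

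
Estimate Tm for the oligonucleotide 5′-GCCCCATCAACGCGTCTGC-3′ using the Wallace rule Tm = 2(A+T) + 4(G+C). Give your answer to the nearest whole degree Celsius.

Base counts: A=3, T=3, G=4, C=9 (length 19).
Tm = 2·(3+3) + 4·(4+9) = 2·6 + 4·13 = 12 + 52 = 64°C.

64°C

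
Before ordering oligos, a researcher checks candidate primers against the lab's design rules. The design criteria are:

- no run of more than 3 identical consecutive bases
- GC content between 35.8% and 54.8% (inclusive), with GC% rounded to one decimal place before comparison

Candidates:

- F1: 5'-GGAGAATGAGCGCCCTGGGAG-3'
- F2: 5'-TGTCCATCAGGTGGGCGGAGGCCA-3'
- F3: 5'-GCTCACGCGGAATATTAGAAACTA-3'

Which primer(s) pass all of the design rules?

F1 (21 nt, A=5 T=2 G=10 C=4): longest run = 3 ✓; GC 14/21 = 66.7%, outside 35.8–54.8% ✗ — fails.
F2 (24 nt, A=4 T=4 G=10 C=6): longest run = 3 ✓; GC 16/24 = 66.7%, outside 35.8–54.8% ✗ — fails.
F3 (24 nt, A=9 T=5 G=5 C=5): longest run = 3 ✓; GC 10/24 = 41.7% ✓ — passes.

F3 only.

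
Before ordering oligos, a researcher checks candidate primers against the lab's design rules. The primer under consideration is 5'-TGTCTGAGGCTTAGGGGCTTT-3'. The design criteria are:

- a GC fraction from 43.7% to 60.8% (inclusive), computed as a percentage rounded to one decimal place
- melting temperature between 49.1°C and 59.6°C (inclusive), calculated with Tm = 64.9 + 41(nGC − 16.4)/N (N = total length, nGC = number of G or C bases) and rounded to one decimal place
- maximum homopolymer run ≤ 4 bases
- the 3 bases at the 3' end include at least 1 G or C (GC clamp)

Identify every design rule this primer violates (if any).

Base counts: A=2, T=8, G=8, C=3 (length 21).
GC content: GC 11/21 = 52.4% ✓
Tm: Tm = 64.9 + 41·(11 − 16.4)/21 = 54.4°C ✓
homopolymer run: longest run = 4 ✓
GC clamp: 3' end TTT has 0 G/C, need ≥1 ✗

Fails: GC clamp.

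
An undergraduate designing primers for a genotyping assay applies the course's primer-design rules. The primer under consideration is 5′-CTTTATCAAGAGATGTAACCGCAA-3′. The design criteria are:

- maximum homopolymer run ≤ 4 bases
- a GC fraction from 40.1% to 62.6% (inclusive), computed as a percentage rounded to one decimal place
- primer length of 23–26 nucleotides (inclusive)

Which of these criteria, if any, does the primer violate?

Fails: GC content.

Base counts: A=9, T=6, G=4, C=5 (length 24).
homopolymer run: longest run = 3 ✓
GC content: GC 9/24 = 37.5%, outside 40.1–62.6% ✗
length: length 24 ✓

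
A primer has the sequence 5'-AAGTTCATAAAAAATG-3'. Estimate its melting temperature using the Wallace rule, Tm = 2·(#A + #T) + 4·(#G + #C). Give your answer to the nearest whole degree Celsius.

38°C

Base counts: A=9, T=4, G=2, C=1 (length 16).
Tm = 2·(9+4) + 4·(2+1) = 2·13 + 4·3 = 26 + 12 = 38°C.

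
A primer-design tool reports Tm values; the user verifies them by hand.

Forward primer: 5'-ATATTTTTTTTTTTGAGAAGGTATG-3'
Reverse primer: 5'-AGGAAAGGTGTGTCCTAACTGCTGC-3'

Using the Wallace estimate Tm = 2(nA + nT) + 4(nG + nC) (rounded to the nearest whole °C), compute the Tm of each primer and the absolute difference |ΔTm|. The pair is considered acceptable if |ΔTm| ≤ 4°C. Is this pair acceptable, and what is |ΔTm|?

Forward: A=6 T=14 G=5 C=0 → Tm = 2·20 + 4·5 = 60°C.
Reverse: A=6 T=6 G=8 C=5 → Tm = 2·12 + 4·13 = 76°C.
|ΔTm| = |60 − 76| = 16°C, > 4°C.

|ΔTm| = 16°C; the pair is not acceptable.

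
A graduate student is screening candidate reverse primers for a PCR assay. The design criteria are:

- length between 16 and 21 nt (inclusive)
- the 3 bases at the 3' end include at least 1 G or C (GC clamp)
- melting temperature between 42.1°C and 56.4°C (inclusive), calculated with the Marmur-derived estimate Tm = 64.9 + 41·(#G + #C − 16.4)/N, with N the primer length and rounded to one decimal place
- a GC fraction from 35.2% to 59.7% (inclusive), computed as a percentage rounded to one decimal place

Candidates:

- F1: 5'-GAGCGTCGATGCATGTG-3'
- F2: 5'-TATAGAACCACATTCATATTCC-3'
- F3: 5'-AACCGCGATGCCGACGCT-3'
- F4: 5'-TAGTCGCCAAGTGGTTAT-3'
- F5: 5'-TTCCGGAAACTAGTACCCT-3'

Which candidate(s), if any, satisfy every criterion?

F1 and F5.

F1 (17 nt, A=3 T=4 G=7 C=3): length 17 ✓; 3' end GTG has 2 G/C ✓; Tm = 64.9 + 41·(10 − 16.4)/17 = 49.5°C ✓; GC 10/17 = 58.8% ✓ — passes.
F2 (22 nt, A=8 T=7 G=1 C=6): length 22, outside 16–21 ✗; 3' end TCC has 2 G/C ✓; Tm = 64.9 + 41·(7 − 16.4)/22 = 47.4°C ✓; GC 7/22 = 31.8%, outside 35.2–59.7% ✗ — fails.
F3 (18 nt, A=4 T=2 G=5 C=7): length 18 ✓; 3' end GCT has 2 G/C ✓; Tm = 64.9 + 41·(12 − 16.4)/18 = 54.9°C ✓; GC 12/18 = 66.7%, outside 35.2–59.7% ✗ — fails.
F4 (18 nt, A=4 T=6 G=5 C=3): length 18 ✓; 3' end TAT has 0 G/C, need ≥1 ✗; Tm = 64.9 + 41·(8 − 16.4)/18 = 45.8°C ✓; GC 8/18 = 44.4% ✓ — fails.
F5 (19 nt, A=5 T=5 G=3 C=6): length 19 ✓; 3' end CCT has 2 G/C ✓; Tm = 64.9 + 41·(9 − 16.4)/19 = 48.9°C ✓; GC 9/19 = 47.4% ✓ — passes.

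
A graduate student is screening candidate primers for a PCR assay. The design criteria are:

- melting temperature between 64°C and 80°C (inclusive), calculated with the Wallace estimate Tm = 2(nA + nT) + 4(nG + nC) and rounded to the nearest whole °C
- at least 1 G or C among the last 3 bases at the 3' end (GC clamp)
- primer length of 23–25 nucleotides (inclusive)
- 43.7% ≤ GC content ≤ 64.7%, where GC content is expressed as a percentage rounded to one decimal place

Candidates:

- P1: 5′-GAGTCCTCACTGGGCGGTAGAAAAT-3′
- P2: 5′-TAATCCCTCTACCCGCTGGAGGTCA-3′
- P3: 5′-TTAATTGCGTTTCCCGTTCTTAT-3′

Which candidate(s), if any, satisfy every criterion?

P1 (25 nt, A=7 T=5 G=8 C=5): Tm = 2·12 + 4·13 = 76°C ✓; 3' end AAT has 0 G/C, need ≥1 ✗; length 25 ✓; GC 13/25 = 52.0% ✓ — fails.
P2 (25 nt, A=5 T=6 G=5 C=9): Tm = 2·11 + 4·14 = 78°C ✓; 3' end TCA has 1 G/C ✓; length 25 ✓; GC 14/25 = 56.0% ✓ — passes.
P3 (23 nt, A=3 T=12 G=3 C=5): Tm = 2·15 + 4·8 = 62°C, outside 64–80°C ✗; 3' end TAT has 0 G/C, need ≥1 ✗; length 23 ✓; GC 8/23 = 34.8%, outside 43.7–64.7% ✗ — fails.

P2 only.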